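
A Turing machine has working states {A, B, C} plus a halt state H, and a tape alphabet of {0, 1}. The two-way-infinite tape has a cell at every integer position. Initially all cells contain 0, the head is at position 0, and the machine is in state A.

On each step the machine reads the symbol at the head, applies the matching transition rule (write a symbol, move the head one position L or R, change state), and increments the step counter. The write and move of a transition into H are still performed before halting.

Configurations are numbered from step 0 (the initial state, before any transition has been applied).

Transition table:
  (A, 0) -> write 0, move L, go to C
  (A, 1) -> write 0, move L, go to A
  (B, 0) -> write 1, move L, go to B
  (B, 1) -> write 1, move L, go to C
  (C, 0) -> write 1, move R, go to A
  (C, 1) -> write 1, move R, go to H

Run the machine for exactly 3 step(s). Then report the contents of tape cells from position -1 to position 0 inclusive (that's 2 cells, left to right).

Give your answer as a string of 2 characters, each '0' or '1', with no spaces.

Answer: 10

Derivation:
Step 1: in state A at pos 0, read 0 -> (A,0)->write 0,move L,goto C. Now: state=C, head=-1, tape[-2..1]=0000 (head:  ^)
Step 2: in state C at pos -1, read 0 -> (C,0)->write 1,move R,goto A. Now: state=A, head=0, tape[-2..1]=0100 (head:   ^)
Step 3: in state A at pos 0, read 0 -> (A,0)->write 0,move L,goto C. Now: state=C, head=-1, tape[-2..1]=0100 (head:  ^)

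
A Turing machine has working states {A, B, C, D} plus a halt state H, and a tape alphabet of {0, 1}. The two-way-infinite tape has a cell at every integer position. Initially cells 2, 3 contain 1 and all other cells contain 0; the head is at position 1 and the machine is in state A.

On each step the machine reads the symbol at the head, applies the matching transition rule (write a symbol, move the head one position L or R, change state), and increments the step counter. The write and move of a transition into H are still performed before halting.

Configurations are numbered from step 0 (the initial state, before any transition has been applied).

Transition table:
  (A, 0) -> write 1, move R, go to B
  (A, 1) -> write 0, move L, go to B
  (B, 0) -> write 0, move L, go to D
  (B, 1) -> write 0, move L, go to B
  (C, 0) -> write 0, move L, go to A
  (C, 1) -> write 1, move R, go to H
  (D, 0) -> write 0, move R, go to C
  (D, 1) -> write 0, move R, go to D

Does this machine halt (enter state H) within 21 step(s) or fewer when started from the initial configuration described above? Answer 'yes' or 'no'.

Step 1: in state A at pos 1, read 0 -> (A,0)->write 1,move R,goto B. Now: state=B, head=2, tape[0..4]=01110 (head:   ^)
Step 2: in state B at pos 2, read 1 -> (B,1)->write 0,move L,goto B. Now: state=B, head=1, tape[0..4]=01010 (head:  ^)
Step 3: in state B at pos 1, read 1 -> (B,1)->write 0,move L,goto B. Now: state=B, head=0, tape[-1..4]=000010 (head:  ^)
Step 4: in state B at pos 0, read 0 -> (B,0)->write 0,move L,goto D. Now: state=D, head=-1, tape[-2..4]=0000010 (head:  ^)
Step 5: in state D at pos -1, read 0 -> (D,0)->write 0,move R,goto C. Now: state=C, head=0, tape[-2..4]=0000010 (head:   ^)
Step 6: in state C at pos 0, read 0 -> (C,0)->write 0,move L,goto A. Now: state=A, head=-1, tape[-2..4]=0000010 (head:  ^)
Step 7: in state A at pos -1, read 0 -> (A,0)->write 1,move R,goto B. Now: state=B, head=0, tape[-2..4]=0100010 (head:   ^)
Step 8: in state B at pos 0, read 0 -> (B,0)->write 0,move L,goto D. Now: state=D, head=-1, tape[-2..4]=0100010 (head:  ^)
Step 9: in state D at pos -1, read 1 -> (D,1)->write 0,move R,goto D. Now: state=D, head=0, tape[-2..4]=0000010 (head:   ^)
Step 10: in state D at pos 0, read 0 -> (D,0)->write 0,move R,goto C. Now: state=C, head=1, tape[-2..4]=0000010 (head:    ^)
Step 11: in state C at pos 1, read 0 -> (C,0)->write 0,move L,goto A. Now: state=A, head=0, tape[-2..4]=0000010 (head:   ^)
Step 12: in state A at pos 0, read 0 -> (A,0)->write 1,move R,goto B. Now: state=B, head=1, tape[-2..4]=0010010 (head:    ^)
Step 13: in state B at pos 1, read 0 -> (B,0)->write 0,move L,goto D. Now: state=D, head=0, tape[-2..4]=0010010 (head:   ^)
Step 14: in state D at pos 0, read 1 -> (D,1)->write 0,move R,goto D. Now: state=D, head=1, tape[-2..4]=0000010 (head:    ^)
Step 15: in state D at pos 1, read 0 -> (D,0)->write 0,move R,goto C. Now: state=C, head=2, tape[-2..4]=0000010 (head:     ^)
Step 16: in state C at pos 2, read 0 -> (C,0)->write 0,move L,goto A. Now: state=A, head=1, tape[-2..4]=0000010 (head:    ^)
Step 17: in state A at pos 1, read 0 -> (A,0)->write 1,move R,goto B. Now: state=B, head=2, tape[-2..4]=0001010 (head:     ^)
Step 18: in state B at pos 2, read 0 -> (B,0)->write 0,move L,goto D. Now: state=D, head=1, tape[-2..4]=0001010 (head:    ^)
Step 19: in state D at pos 1, read 1 -> (D,1)->write 0,move R,goto D. Now: state=D, head=2, tape[-2..4]=0000010 (head:     ^)
Step 20: in state D at pos 2, read 0 -> (D,0)->write 0,move R,goto C. Now: state=C, head=3, tape[-2..4]=0000010 (head:      ^)
Step 21: in state C at pos 3, read 1 -> (C,1)->write 1,move R,goto H. Now: state=H, head=4, tape[-2..5]=00000100 (head:       ^)
State H reached at step 21; 21 <= 21 -> yes

Answer: yes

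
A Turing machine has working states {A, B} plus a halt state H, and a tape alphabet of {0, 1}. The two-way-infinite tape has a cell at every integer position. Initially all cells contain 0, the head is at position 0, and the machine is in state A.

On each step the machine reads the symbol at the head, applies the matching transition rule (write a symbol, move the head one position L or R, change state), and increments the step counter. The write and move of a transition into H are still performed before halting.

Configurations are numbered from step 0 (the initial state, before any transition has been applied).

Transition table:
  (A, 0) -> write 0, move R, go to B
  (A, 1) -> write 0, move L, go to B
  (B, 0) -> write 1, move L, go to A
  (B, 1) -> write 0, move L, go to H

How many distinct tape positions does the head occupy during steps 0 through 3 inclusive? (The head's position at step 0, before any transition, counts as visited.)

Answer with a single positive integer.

Step 1: in state A at pos 0, read 0 -> (A,0)->write 0,move R,goto B. Now: state=B, head=1, tape[-1..2]=0000 (head:   ^)
Step 2: in state B at pos 1, read 0 -> (B,0)->write 1,move L,goto A. Now: state=A, head=0, tape[-1..2]=0010 (head:  ^)
Step 3: in state A at pos 0, read 0 -> (A,0)->write 0,move R,goto B. Now: state=B, head=1, tape[-1..2]=0010 (head:   ^)
Head positions at steps 0..3: starting at 0, distinct positions visited = {0, 1} -> 2 position(s)

Answer: 2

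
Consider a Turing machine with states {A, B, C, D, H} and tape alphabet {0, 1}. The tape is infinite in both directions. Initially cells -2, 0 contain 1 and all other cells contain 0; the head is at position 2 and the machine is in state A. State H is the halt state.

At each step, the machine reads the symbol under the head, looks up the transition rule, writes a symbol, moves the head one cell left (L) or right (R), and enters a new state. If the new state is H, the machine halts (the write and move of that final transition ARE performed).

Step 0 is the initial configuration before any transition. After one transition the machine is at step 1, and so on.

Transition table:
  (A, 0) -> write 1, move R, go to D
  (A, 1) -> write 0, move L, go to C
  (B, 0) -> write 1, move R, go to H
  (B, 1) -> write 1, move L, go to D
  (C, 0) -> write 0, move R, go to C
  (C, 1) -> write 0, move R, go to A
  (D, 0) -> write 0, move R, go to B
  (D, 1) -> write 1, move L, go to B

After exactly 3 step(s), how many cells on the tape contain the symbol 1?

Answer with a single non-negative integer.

Step 1: in state A at pos 2, read 0 -> (A,0)->write 1,move R,goto D. Now: state=D, head=3, tape[-3..4]=01010100 (head:       ^)
Step 2: in state D at pos 3, read 0 -> (D,0)->write 0,move R,goto B. Now: state=B, head=4, tape[-3..5]=010101000 (head:        ^)
Step 3: in state B at pos 4, read 0 -> (B,0)->write 1,move R,goto H. Now: state=H, head=5, tape[-3..6]=0101010100 (head:         ^)
Cells containing 1 after step 3: {-2, 0, 2, 4} -> 4 cell(s)

Answer: 4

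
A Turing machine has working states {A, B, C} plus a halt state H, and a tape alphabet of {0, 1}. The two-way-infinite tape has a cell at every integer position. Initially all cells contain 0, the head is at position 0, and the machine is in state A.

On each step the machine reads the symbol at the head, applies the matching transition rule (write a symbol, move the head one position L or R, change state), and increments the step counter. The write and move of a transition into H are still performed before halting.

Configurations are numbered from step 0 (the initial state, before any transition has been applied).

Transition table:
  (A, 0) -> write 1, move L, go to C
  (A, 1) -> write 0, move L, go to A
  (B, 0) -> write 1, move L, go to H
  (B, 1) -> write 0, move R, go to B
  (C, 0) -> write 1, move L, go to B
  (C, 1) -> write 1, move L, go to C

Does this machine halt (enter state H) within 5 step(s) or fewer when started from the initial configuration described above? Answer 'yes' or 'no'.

Answer: yes

Derivation:
Step 1: in state A at pos 0, read 0 -> (A,0)->write 1,move L,goto C. Now: state=C, head=-1, tape[-2..1]=0010 (head:  ^)
Step 2: in state C at pos -1, read 0 -> (C,0)->write 1,move L,goto B. Now: state=B, head=-2, tape[-3..1]=00110 (head:  ^)
Step 3: in state B at pos -2, read 0 -> (B,0)->write 1,move L,goto H. Now: state=H, head=-3, tape[-4..1]=001110 (head:  ^)
State H reached at step 3; 3 <= 5 -> yes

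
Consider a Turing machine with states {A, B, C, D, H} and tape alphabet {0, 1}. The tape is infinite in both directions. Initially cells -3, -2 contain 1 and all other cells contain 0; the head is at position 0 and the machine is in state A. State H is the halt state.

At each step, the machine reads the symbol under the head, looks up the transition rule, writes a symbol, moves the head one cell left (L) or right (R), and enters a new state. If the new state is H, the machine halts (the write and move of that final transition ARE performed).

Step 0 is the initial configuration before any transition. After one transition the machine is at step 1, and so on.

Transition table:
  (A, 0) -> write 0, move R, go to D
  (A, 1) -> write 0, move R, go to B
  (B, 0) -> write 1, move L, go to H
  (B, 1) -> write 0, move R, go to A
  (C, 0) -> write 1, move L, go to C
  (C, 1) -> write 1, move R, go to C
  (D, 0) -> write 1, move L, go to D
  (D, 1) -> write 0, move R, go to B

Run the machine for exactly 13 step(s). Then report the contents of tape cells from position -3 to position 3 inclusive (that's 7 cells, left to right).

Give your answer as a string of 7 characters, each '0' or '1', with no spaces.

Step 1: in state A at pos 0, read 0 -> (A,0)->write 0,move R,goto D. Now: state=D, head=1, tape[-4..2]=0110000 (head:      ^)
Step 2: in state D at pos 1, read 0 -> (D,0)->write 1,move L,goto D. Now: state=D, head=0, tape[-4..2]=0110010 (head:     ^)
Step 3: in state D at pos 0, read 0 -> (D,0)->write 1,move L,goto D. Now: state=D, head=-1, tape[-4..2]=0110110 (head:    ^)
Step 4: in state D at pos -1, read 0 -> (D,0)->write 1,move L,goto D. Now: state=D, head=-2, tape[-4..2]=0111110 (head:   ^)
Step 5: in state D at pos -2, read 1 -> (D,1)->write 0,move R,goto B. Now: state=B, head=-1, tape[-4..2]=0101110 (head:    ^)
Step 6: in state B at pos -1, read 1 -> (B,1)->write 0,move R,goto A. Now: state=A, head=0, tape[-4..2]=0100110 (head:     ^)
Step 7: in state A at pos 0, read 1 -> (A,1)->write 0,move R,goto B. Now: state=B, head=1, tape[-4..2]=0100010 (head:      ^)
Step 8: in state B at pos 1, read 1 -> (B,1)->write 0,move R,goto A. Now: state=A, head=2, tape[-4..3]=01000000 (head:       ^)
Step 9: in state A at pos 2, read 0 -> (A,0)->write 0,move R,goto D. Now: state=D, head=3, tape[-4..4]=010000000 (head:        ^)
Step 10: in state D at pos 3, read 0 -> (D,0)->write 1,move L,goto D. Now: state=D, head=2, tape[-4..4]=010000010 (head:       ^)
Step 11: in state D at pos 2, read 0 -> (D,0)->write 1,move L,goto D. Now: state=D, head=1, tape[-4..4]=010000110 (head:      ^)
Step 12: in state D at pos 1, read 0 -> (D,0)->write 1,move L,goto D. Now: state=D, head=0, tape[-4..4]=010001110 (head:     ^)
Step 13: in state D at pos 0, read 0 -> (D,0)->write 1,move L,goto D. Now: state=D, head=-1, tape[-4..4]=010011110 (head:    ^)

Answer: 1001111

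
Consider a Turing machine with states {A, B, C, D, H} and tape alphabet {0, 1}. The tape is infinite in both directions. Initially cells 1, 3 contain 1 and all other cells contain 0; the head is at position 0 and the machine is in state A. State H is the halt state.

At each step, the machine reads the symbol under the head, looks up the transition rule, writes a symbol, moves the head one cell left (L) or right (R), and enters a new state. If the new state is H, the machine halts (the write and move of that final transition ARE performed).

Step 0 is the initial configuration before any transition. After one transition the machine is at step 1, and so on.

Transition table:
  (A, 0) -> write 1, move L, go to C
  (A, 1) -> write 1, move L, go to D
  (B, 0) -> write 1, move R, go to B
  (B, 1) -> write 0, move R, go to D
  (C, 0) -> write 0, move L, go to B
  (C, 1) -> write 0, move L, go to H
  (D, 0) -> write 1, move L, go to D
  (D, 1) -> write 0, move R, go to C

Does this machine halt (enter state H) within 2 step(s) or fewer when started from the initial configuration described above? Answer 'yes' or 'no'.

Step 1: in state A at pos 0, read 0 -> (A,0)->write 1,move L,goto C. Now: state=C, head=-1, tape[-2..4]=0011010 (head:  ^)
Step 2: in state C at pos -1, read 0 -> (C,0)->write 0,move L,goto B. Now: state=B, head=-2, tape[-3..4]=00011010 (head:  ^)
After 2 step(s): state = B (not H) -> not halted within 2 -> no

Answer: no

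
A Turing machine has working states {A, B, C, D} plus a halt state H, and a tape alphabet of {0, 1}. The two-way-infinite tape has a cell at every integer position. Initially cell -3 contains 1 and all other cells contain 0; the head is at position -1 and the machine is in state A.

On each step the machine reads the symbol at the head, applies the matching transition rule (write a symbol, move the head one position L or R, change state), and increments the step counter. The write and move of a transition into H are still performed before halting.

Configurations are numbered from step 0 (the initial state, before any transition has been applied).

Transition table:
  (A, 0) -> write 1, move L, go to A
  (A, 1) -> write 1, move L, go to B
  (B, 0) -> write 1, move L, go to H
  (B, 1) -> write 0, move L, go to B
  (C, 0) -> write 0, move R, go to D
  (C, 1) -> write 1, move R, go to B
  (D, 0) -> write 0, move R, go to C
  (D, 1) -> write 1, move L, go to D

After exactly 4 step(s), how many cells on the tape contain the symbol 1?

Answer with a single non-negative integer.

Answer: 4

Derivation:
Step 1: in state A at pos -1, read 0 -> (A,0)->write 1,move L,goto A. Now: state=A, head=-2, tape[-4..0]=01010 (head:   ^)
Step 2: in state A at pos -2, read 0 -> (A,0)->write 1,move L,goto A. Now: state=A, head=-3, tape[-4..0]=01110 (head:  ^)
Step 3: in state A at pos -3, read 1 -> (A,1)->write 1,move L,goto B. Now: state=B, head=-4, tape[-5..0]=001110 (head:  ^)
Step 4: in state B at pos -4, read 0 -> (B,0)->write 1,move L,goto H. Now: state=H, head=-5, tape[-6..0]=0011110 (head:  ^)
Cells containing 1 after step 4: {-4, -3, -2, -1} -> 4 cell(s)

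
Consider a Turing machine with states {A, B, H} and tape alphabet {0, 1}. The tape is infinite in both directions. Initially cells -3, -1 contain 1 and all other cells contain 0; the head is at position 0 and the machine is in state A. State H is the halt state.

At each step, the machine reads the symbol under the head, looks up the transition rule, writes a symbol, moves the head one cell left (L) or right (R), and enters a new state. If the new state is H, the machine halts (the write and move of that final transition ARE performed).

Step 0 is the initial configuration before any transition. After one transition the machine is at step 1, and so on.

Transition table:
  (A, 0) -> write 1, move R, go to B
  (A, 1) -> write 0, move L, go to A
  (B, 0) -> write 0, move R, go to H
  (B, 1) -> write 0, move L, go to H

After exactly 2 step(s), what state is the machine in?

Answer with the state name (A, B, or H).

Answer: H

Derivation:
Step 1: in state A at pos 0, read 0 -> (A,0)->write 1,move R,goto B. Now: state=B, head=1, tape[-4..2]=0101100 (head:      ^)
Step 2: in state B at pos 1, read 0 -> (B,0)->write 0,move R,goto H. Now: state=H, head=2, tape[-4..3]=01011000 (head:       ^)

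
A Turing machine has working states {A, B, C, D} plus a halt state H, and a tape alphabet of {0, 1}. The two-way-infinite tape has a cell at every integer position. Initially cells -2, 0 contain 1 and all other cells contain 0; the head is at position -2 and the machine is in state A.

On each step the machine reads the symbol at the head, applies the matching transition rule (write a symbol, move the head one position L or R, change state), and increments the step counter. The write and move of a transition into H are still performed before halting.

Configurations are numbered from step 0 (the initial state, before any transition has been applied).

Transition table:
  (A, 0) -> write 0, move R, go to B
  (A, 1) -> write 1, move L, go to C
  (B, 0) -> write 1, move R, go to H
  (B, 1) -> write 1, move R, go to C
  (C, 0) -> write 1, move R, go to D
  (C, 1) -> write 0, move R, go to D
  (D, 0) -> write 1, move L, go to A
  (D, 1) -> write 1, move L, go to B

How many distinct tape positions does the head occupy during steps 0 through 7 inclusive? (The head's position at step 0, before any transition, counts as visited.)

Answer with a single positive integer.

Step 1: in state A at pos -2, read 1 -> (A,1)->write 1,move L,goto C. Now: state=C, head=-3, tape[-4..1]=001010 (head:  ^)
Step 2: in state C at pos -3, read 0 -> (C,0)->write 1,move R,goto D. Now: state=D, head=-2, tape[-4..1]=011010 (head:   ^)
Step 3: in state D at pos -2, read 1 -> (D,1)->write 1,move L,goto B. Now: state=B, head=-3, tape[-4..1]=011010 (head:  ^)
Step 4: in state B at pos -3, read 1 -> (B,1)->write 1,move R,goto C. Now: state=C, head=-2, tape[-4..1]=011010 (head:   ^)
Step 5: in state C at pos -2, read 1 -> (C,1)->write 0,move R,goto D. Now: state=D, head=-1, tape[-4..1]=010010 (head:    ^)
Step 6: in state D at pos -1, read 0 -> (D,0)->write 1,move L,goto A. Now: state=A, head=-2, tape[-4..1]=010110 (head:   ^)
Step 7: in state A at pos -2, read 0 -> (A,0)->write 0,move R,goto B. Now: state=B, head=-1, tape[-4..1]=010110 (head:    ^)
Head positions at steps 0..7: starting at -2, distinct positions visited = {-3, -2, -1} -> 3 position(s)

Answer: 3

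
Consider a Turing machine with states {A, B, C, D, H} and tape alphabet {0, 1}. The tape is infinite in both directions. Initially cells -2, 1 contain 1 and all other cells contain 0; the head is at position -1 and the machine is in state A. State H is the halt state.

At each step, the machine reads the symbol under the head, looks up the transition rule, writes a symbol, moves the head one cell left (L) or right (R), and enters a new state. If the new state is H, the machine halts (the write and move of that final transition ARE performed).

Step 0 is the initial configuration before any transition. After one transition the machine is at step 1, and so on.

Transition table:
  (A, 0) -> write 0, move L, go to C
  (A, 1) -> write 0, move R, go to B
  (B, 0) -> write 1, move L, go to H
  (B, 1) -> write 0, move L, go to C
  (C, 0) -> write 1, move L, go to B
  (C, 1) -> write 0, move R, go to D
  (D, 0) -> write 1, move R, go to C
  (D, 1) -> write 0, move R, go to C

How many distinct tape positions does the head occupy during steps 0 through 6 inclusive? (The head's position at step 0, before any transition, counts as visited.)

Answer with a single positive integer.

Step 1: in state A at pos -1, read 0 -> (A,0)->write 0,move L,goto C. Now: state=C, head=-2, tape[-3..2]=010010 (head:  ^)
Step 2: in state C at pos -2, read 1 -> (C,1)->write 0,move R,goto D. Now: state=D, head=-1, tape[-3..2]=000010 (head:   ^)
Step 3: in state D at pos -1, read 0 -> (D,0)->write 1,move R,goto C. Now: state=C, head=0, tape[-3..2]=001010 (head:    ^)
Step 4: in state C at pos 0, read 0 -> (C,0)->write 1,move L,goto B. Now: state=B, head=-1, tape[-3..2]=001110 (head:   ^)
Step 5: in state B at pos -1, read 1 -> (B,1)->write 0,move L,goto C. Now: state=C, head=-2, tape[-3..2]=000110 (head:  ^)
Step 6: in state C at pos -2, read 0 -> (C,0)->write 1,move L,goto B. Now: state=B, head=-3, tape[-4..2]=0010110 (head:  ^)
Head positions at steps 0..6: starting at -1, distinct positions visited = {-3, -2, -1, 0} -> 4 position(s)

Answer: 4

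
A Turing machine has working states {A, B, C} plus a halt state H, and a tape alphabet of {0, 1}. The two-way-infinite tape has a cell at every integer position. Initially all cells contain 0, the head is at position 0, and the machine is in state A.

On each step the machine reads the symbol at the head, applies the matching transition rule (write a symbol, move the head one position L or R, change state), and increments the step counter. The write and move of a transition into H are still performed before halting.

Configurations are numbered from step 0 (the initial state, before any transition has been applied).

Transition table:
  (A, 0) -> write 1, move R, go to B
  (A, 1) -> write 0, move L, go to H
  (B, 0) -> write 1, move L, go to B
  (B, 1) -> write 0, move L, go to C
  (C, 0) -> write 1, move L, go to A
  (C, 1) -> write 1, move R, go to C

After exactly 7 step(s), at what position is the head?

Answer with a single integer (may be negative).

Step 1: in state A at pos 0, read 0 -> (A,0)->write 1,move R,goto B. Now: state=B, head=1, tape[-1..2]=0100 (head:   ^)
Step 2: in state B at pos 1, read 0 -> (B,0)->write 1,move L,goto B. Now: state=B, head=0, tape[-1..2]=0110 (head:  ^)
Step 3: in state B at pos 0, read 1 -> (B,1)->write 0,move L,goto C. Now: state=C, head=-1, tape[-2..2]=00010 (head:  ^)
Step 4: in state C at pos -1, read 0 -> (C,0)->write 1,move L,goto A. Now: state=A, head=-2, tape[-3..2]=001010 (head:  ^)
Step 5: in state A at pos -2, read 0 -> (A,0)->write 1,move R,goto B. Now: state=B, head=-1, tape[-3..2]=011010 (head:   ^)
Step 6: in state B at pos -1, read 1 -> (B,1)->write 0,move L,goto C. Now: state=C, head=-2, tape[-3..2]=010010 (head:  ^)
Step 7: in state C at pos -2, read 1 -> (C,1)->write 1,move R,goto C. Now: state=C, head=-1, tape[-3..2]=010010 (head:   ^)

Answer: -1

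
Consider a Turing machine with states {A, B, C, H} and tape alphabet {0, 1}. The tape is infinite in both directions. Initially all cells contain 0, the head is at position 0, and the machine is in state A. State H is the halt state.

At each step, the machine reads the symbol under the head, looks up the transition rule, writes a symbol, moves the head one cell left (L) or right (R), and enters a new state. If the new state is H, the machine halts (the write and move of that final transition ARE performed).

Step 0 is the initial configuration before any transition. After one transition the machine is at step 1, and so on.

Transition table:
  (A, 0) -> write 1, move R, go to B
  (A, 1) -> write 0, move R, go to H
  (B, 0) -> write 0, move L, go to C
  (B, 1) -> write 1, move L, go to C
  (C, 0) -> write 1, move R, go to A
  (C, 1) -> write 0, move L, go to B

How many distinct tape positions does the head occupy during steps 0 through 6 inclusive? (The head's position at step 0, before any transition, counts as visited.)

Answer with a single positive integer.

Step 1: in state A at pos 0, read 0 -> (A,0)->write 1,move R,goto B. Now: state=B, head=1, tape[-1..2]=0100 (head:   ^)
Step 2: in state B at pos 1, read 0 -> (B,0)->write 0,move L,goto C. Now: state=C, head=0, tape[-1..2]=0100 (head:  ^)
Step 3: in state C at pos 0, read 1 -> (C,1)->write 0,move L,goto B. Now: state=B, head=-1, tape[-2..2]=00000 (head:  ^)
Step 4: in state B at pos -1, read 0 -> (B,0)->write 0,move L,goto C. Now: state=C, head=-2, tape[-3..2]=000000 (head:  ^)
Step 5: in state C at pos -2, read 0 -> (C,0)->write 1,move R,goto A. Now: state=A, head=-1, tape[-3..2]=010000 (head:   ^)
Step 6: in state A at pos -1, read 0 -> (A,0)->write 1,move R,goto B. Now: state=B, head=0, tape[-3..2]=011000 (head:    ^)
Head positions at steps 0..6: starting at 0, distinct positions visited = {-2, -1, 0, 1} -> 4 position(s)

Answer: 4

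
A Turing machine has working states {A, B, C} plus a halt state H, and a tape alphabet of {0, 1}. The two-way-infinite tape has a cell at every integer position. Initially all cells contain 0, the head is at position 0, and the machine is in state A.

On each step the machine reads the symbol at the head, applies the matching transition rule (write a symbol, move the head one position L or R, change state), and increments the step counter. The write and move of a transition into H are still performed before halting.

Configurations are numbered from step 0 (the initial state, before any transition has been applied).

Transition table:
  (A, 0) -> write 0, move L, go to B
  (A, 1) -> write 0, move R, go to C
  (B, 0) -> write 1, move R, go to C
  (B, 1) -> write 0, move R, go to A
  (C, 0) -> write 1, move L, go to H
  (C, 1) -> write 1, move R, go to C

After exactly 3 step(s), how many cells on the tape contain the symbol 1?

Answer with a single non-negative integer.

Answer: 2

Derivation:
Step 1: in state A at pos 0, read 0 -> (A,0)->write 0,move L,goto B. Now: state=B, head=-1, tape[-2..1]=0000 (head:  ^)
Step 2: in state B at pos -1, read 0 -> (B,0)->write 1,move R,goto C. Now: state=C, head=0, tape[-2..1]=0100 (head:   ^)
Step 3: in state C at pos 0, read 0 -> (C,0)->write 1,move L,goto H. Now: state=H, head=-1, tape[-2..1]=0110 (head:  ^)
Cells containing 1 after step 3: {-1, 0} -> 2 cell(s)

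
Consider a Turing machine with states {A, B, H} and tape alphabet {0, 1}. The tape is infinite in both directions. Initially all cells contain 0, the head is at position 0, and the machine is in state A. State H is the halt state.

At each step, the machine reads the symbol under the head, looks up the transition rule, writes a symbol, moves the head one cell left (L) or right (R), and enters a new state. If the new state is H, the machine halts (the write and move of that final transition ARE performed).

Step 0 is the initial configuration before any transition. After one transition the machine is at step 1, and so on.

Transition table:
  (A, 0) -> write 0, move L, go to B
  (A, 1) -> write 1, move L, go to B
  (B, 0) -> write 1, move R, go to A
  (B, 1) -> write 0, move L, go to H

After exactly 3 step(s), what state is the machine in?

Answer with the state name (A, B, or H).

Answer: B

Derivation:
Step 1: in state A at pos 0, read 0 -> (A,0)->write 0,move L,goto B. Now: state=B, head=-1, tape[-2..1]=0000 (head:  ^)
Step 2: in state B at pos -1, read 0 -> (B,0)->write 1,move R,goto A. Now: state=A, head=0, tape[-2..1]=0100 (head:   ^)
Step 3: in state A at pos 0, read 0 -> (A,0)->write 0,move L,goto B. Now: state=B, head=-1, tape[-2..1]=0100 (head:  ^)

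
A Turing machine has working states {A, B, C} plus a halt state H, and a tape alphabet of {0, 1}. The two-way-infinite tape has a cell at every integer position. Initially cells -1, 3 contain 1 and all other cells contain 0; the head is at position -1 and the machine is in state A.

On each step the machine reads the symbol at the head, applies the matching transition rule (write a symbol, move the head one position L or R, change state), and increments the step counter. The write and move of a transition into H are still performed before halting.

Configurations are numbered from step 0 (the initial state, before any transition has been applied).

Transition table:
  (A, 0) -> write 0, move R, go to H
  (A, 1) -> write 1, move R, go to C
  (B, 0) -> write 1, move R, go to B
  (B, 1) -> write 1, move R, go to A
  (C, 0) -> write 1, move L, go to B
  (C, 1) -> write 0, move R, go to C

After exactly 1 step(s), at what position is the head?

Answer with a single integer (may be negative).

Answer: 0

Derivation:
Step 1: in state A at pos -1, read 1 -> (A,1)->write 1,move R,goto C. Now: state=C, head=0, tape[-2..4]=0100010 (head:   ^)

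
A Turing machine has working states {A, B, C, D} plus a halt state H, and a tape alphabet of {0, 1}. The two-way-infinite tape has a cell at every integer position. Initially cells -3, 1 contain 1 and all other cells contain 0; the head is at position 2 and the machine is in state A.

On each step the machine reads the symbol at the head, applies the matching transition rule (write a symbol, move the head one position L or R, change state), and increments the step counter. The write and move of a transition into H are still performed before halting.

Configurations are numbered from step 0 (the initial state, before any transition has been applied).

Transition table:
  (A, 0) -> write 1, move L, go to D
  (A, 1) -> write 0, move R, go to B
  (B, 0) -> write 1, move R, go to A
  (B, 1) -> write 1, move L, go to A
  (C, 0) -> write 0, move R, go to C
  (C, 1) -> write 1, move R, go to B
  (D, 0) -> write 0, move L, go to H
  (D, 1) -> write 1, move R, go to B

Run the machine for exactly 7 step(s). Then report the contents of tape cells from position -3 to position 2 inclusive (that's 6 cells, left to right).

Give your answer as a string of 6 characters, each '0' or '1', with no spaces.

Answer: 100011

Derivation:
Step 1: in state A at pos 2, read 0 -> (A,0)->write 1,move L,goto D. Now: state=D, head=1, tape[-4..3]=01000110 (head:      ^)
Step 2: in state D at pos 1, read 1 -> (D,1)->write 1,move R,goto B. Now: state=B, head=2, tape[-4..3]=01000110 (head:       ^)
Step 3: in state B at pos 2, read 1 -> (B,1)->write 1,move L,goto A. Now: state=A, head=1, tape[-4..3]=01000110 (head:      ^)
Step 4: in state A at pos 1, read 1 -> (A,1)->write 0,move R,goto B. Now: state=B, head=2, tape[-4..3]=01000010 (head:       ^)
Step 5: in state B at pos 2, read 1 -> (B,1)->write 1,move L,goto A. Now: state=A, head=1, tape[-4..3]=01000010 (head:      ^)
Step 6: in state A at pos 1, read 0 -> (A,0)->write 1,move L,goto D. Now: state=D, head=0, tape[-4..3]=01000110 (head:     ^)
Step 7: in state D at pos 0, read 0 -> (D,0)->write 0,move L,goto H. Now: state=H, head=-1, tape[-4..3]=01000110 (head:    ^)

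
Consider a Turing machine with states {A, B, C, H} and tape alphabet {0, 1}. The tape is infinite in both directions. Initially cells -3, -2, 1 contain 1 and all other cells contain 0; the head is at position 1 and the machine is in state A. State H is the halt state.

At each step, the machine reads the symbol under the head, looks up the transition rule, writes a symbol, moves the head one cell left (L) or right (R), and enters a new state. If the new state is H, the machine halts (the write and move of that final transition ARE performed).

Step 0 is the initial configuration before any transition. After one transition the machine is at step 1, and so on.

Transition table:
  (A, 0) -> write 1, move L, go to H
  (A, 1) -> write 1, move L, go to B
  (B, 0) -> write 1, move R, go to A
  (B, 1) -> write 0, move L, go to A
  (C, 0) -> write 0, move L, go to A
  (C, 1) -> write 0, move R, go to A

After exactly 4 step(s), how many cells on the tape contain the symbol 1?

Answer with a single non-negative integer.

Answer: 3

Derivation:
Step 1: in state A at pos 1, read 1 -> (A,1)->write 1,move L,goto B. Now: state=B, head=0, tape[-4..2]=0110010 (head:     ^)
Step 2: in state B at pos 0, read 0 -> (B,0)->write 1,move R,goto A. Now: state=A, head=1, tape[-4..2]=0110110 (head:      ^)
Step 3: in state A at pos 1, read 1 -> (A,1)->write 1,move L,goto B. Now: state=B, head=0, tape[-4..2]=0110110 (head:     ^)
Step 4: in state B at pos 0, read 1 -> (B,1)->write 0,move L,goto A. Now: state=A, head=-1, tape[-4..2]=0110010 (head:    ^)
Cells containing 1 after step 4: {-3, -2, 1} -> 3 cell(s)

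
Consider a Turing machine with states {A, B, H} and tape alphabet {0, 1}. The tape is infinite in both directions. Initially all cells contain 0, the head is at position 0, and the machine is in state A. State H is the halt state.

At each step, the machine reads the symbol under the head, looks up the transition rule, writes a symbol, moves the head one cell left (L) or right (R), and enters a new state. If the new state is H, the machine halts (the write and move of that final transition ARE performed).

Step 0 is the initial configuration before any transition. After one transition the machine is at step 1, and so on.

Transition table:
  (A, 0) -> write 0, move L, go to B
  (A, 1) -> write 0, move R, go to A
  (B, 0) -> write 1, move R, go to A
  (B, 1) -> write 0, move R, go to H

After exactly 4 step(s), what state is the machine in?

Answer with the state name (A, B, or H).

Step 1: in state A at pos 0, read 0 -> (A,0)->write 0,move L,goto B. Now: state=B, head=-1, tape[-2..1]=0000 (head:  ^)
Step 2: in state B at pos -1, read 0 -> (B,0)->write 1,move R,goto A. Now: state=A, head=0, tape[-2..1]=0100 (head:   ^)
Step 3: in state A at pos 0, read 0 -> (A,0)->write 0,move L,goto B. Now: state=B, head=-1, tape[-2..1]=0100 (head:  ^)
Step 4: in state B at pos -1, read 1 -> (B,1)->write 0,move R,goto H. Now: state=H, head=0, tape[-2..1]=0000 (head:   ^)

Answer: H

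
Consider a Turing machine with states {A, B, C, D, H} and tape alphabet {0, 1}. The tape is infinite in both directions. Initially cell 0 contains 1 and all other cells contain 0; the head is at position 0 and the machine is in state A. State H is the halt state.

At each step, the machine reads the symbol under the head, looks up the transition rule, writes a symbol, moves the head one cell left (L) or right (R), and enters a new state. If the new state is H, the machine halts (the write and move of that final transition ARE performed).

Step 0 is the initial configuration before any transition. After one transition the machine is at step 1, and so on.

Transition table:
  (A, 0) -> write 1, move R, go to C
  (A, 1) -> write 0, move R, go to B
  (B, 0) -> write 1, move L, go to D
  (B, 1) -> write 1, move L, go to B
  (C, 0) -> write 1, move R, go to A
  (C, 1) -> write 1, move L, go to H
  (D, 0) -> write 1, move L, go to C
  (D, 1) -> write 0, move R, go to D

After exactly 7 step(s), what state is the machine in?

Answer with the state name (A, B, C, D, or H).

Step 1: in state A at pos 0, read 1 -> (A,1)->write 0,move R,goto B. Now: state=B, head=1, tape[-1..2]=0000 (head:   ^)
Step 2: in state B at pos 1, read 0 -> (B,0)->write 1,move L,goto D. Now: state=D, head=0, tape[-1..2]=0010 (head:  ^)
Step 3: in state D at pos 0, read 0 -> (D,0)->write 1,move L,goto C. Now: state=C, head=-1, tape[-2..2]=00110 (head:  ^)
Step 4: in state C at pos -1, read 0 -> (C,0)->write 1,move R,goto A. Now: state=A, head=0, tape[-2..2]=01110 (head:   ^)
Step 5: in state A at pos 0, read 1 -> (A,1)->write 0,move R,goto B. Now: state=B, head=1, tape[-2..2]=01010 (head:    ^)
Step 6: in state B at pos 1, read 1 -> (B,1)->write 1,move L,goto B. Now: state=B, head=0, tape[-2..2]=01010 (head:   ^)
Step 7: in state B at pos 0, read 0 -> (B,0)->write 1,move L,goto D. Now: state=D, head=-1, tape[-2..2]=01110 (head:  ^)

Answer: D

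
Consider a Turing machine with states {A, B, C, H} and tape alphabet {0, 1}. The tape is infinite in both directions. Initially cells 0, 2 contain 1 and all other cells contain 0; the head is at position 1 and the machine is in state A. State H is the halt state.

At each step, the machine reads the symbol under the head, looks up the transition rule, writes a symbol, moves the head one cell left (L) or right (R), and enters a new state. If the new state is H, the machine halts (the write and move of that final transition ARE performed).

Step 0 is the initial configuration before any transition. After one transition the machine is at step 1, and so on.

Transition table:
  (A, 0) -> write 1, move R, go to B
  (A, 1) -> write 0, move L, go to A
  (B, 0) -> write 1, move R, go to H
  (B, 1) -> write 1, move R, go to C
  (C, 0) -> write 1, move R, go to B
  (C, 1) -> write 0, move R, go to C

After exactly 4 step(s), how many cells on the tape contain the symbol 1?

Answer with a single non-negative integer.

Answer: 5

Derivation:
Step 1: in state A at pos 1, read 0 -> (A,0)->write 1,move R,goto B. Now: state=B, head=2, tape[-1..3]=01110 (head:    ^)
Step 2: in state B at pos 2, read 1 -> (B,1)->write 1,move R,goto C. Now: state=C, head=3, tape[-1..4]=011100 (head:     ^)
Step 3: in state C at pos 3, read 0 -> (C,0)->write 1,move R,goto B. Now: state=B, head=4, tape[-1..5]=0111100 (head:      ^)
Step 4: in state B at pos 4, read 0 -> (B,0)->write 1,move R,goto H. Now: state=H, head=5, tape[-1..6]=01111100 (head:       ^)
Cells containing 1 after step 4: {0, 1, 2, 3, 4} -> 5 cell(s)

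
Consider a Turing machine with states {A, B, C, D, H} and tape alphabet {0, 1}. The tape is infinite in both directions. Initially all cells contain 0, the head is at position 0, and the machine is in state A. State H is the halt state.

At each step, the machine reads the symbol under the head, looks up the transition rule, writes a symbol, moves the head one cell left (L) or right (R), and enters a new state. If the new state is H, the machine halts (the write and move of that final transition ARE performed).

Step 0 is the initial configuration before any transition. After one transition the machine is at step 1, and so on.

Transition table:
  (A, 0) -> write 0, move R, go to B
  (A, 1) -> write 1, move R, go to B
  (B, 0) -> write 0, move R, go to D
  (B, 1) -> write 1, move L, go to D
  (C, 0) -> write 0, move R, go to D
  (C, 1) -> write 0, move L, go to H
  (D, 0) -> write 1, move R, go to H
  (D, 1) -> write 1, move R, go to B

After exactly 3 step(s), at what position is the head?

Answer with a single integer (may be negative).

Answer: 3

Derivation:
Step 1: in state A at pos 0, read 0 -> (A,0)->write 0,move R,goto B. Now: state=B, head=1, tape[-1..2]=0000 (head:   ^)
Step 2: in state B at pos 1, read 0 -> (B,0)->write 0,move R,goto D. Now: state=D, head=2, tape[-1..3]=00000 (head:    ^)
Step 3: in state D at pos 2, read 0 -> (D,0)->write 1,move R,goto H. Now: state=H, head=3, tape[-1..4]=000100 (head:     ^)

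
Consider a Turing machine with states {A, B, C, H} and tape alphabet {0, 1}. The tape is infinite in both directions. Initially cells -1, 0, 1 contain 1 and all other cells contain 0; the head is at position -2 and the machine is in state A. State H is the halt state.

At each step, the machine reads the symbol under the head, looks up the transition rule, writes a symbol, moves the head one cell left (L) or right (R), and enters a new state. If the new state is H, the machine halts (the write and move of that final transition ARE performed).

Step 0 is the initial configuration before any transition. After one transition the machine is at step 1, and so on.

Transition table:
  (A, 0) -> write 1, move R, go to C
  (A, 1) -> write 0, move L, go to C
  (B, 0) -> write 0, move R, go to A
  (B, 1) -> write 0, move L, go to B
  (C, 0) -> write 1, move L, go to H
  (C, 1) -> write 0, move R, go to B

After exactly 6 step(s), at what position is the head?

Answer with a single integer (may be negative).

Step 1: in state A at pos -2, read 0 -> (A,0)->write 1,move R,goto C. Now: state=C, head=-1, tape[-3..2]=011110 (head:   ^)
Step 2: in state C at pos -1, read 1 -> (C,1)->write 0,move R,goto B. Now: state=B, head=0, tape[-3..2]=010110 (head:    ^)
Step 3: in state B at pos 0, read 1 -> (B,1)->write 0,move L,goto B. Now: state=B, head=-1, tape[-3..2]=010010 (head:   ^)
Step 4: in state B at pos -1, read 0 -> (B,0)->write 0,move R,goto A. Now: state=A, head=0, tape[-3..2]=010010 (head:    ^)
Step 5: in state A at pos 0, read 0 -> (A,0)->write 1,move R,goto C. Now: state=C, head=1, tape[-3..2]=010110 (head:     ^)
Step 6: in state C at pos 1, read 1 -> (C,1)->write 0,move R,goto B. Now: state=B, head=2, tape[-3..3]=0101000 (head:      ^)

Answer: 2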